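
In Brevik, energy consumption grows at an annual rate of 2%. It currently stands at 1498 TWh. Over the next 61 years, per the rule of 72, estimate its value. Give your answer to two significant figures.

Doubling time ≈ 72/2 = 36.00 years.
61 years is 61/36.00 ≈ 1.69 doublings, a factor of 2^1.69 ≈ 3.23.
1498 × 3.23 ≈ 4800 TWh.

around 4800 TWh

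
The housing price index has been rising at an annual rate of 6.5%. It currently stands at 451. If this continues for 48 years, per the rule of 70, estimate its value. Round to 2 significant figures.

It doubles every 70/6.5 ≈ 10.77 years, so 48 years is 4.46 doublings.
2^4.46 ≈ 22.01; 451 × 22.01 ≈ 9900.

9900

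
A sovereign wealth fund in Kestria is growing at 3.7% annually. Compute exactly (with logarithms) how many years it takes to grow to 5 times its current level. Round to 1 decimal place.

t = ln(5) / ln(1 + 0.037) = 1.6094 / 0.036332 ≈ 44.30.

44.3 years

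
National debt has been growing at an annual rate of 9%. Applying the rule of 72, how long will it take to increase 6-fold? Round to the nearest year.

roughly 21 years

Doubling time ≈ 72/9 = 8.00 years.
6× is log₂ 6 ≈ 2.58 doublings, so ≈ 2.58 × 8.00 = 21 years.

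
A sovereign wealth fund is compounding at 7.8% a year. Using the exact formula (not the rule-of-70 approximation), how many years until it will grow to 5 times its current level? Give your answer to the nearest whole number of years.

21 years

t = ln(5) / ln(1 + 0.078) = 1.6094 / 0.075107 ≈ 21.43.
≈ 21 years.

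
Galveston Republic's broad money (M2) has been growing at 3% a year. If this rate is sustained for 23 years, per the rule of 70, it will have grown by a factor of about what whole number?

about 2 times

Doubling time ≈ 70/3 = 23.33 years.
23/23.33 ≈ 1 doubling, so about 2^1 = 2×.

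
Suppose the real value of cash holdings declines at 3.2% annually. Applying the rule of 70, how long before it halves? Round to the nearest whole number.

roughly 22 years

Halving time ≈ 70 / 3.2 = 21.88 → 22 years.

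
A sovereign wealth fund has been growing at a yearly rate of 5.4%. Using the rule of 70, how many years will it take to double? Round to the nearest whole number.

about 13 years

70/5.4 ≈ 12.96, so it doubles roughly every 13 years.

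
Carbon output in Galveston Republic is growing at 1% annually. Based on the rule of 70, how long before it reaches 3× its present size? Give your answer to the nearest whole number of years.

around 111 years

One doubling takes 70/1 = 70.00 years.
Reaching 3× takes log₂(3) ≈ 1.58 doublings.
1.58 × 70.00 ≈ 111 years.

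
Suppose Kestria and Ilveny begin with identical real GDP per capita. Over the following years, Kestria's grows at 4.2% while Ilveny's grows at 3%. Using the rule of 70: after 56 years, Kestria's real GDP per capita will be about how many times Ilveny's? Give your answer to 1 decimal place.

approximately 1.9 times

Only the 1.2-point difference matters.
70/1.2 ≈ 58.33 years per doubling of the ratio; 56 years gives 0.96 doublings, so ≈ 1.9×.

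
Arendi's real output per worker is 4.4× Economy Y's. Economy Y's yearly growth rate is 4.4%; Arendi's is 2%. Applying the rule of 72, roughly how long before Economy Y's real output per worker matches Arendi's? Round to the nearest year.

64 years

The growth-rate gap is 4.4% − 2% = 2.4 percentage points.
So the ratio between them halves every 72/2.4 ≈ 30.00 years.
A 4.4× gap takes log₂(4.4) ≈ 2.14 halvings to close: 2.14 × 30.00 ≈ 64 years.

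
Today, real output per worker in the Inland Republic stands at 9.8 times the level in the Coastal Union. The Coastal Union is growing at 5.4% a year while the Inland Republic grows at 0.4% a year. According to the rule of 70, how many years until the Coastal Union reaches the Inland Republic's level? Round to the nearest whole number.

approximately 46 years

What matters is the difference: 5 pp.
Rule of 70 on the gap: the ratio halves every 70/5 ≈ 14.00 years.
A 9.8 times gap takes log₂(9.8) ≈ 3.29 halvings to close: 3.29 × 14.00 ≈ 46 years.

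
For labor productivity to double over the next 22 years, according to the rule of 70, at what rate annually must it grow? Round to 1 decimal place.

70 / 22 ≈ 3.18, so about 3.2% annually.

around 3.2%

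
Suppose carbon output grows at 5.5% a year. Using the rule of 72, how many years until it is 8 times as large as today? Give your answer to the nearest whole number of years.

≈ 39 years

One doubling takes 72/5.5 = 13.09 years.
8× is 3 doublings, so 3 × 13.09 ≈ 39 years.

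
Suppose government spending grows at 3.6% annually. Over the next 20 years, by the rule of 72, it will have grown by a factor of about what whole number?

around 2 times

At 3.6% one doubling takes ≈ 20.00 years; 20 years is 1 of them, so ×2.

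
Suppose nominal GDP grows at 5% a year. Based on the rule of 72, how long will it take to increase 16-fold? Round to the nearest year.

Doubling time ≈ 72/5 = 14.40 years.
16 = 2^4, so 4 doublings → 58 years.

58 years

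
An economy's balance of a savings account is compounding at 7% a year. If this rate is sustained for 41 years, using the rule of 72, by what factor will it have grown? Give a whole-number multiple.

approximately 16 times

At 7% one doubling takes ≈ 10.29 years; 41 years is 4 of them, so ×16.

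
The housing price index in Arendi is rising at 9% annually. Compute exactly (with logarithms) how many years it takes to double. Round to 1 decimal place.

t = ln(2) / ln(1 + 0.09) = 0.6931 / 0.086178 ≈ 8.04.

8.0 years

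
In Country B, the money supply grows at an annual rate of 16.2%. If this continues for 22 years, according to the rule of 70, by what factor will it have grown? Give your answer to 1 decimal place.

around 34.1 times

Doubling time ≈ 70/16.2 = 4.32 years.
22 years / 4.32 ≈ 5.09 doublings → factor 2^5.09 ≈ 34.1.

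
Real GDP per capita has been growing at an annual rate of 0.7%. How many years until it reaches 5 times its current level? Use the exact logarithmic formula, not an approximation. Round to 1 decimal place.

230.7 years

t = ln(5) / ln(1 + 0.007) = 1.6094 / 0.006976 ≈ 230.71.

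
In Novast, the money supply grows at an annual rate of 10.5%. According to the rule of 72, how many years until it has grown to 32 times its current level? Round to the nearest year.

approximately 34 years

At 10.5% it doubles every 72/10.5 ≈ 6.86 years.
32× is 5 doublings, so 5 × 6.86 ≈ 34 years.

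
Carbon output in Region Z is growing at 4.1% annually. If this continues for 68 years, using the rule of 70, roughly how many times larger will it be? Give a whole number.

≈ 16 times

At 4.1% one doubling takes ≈ 17.07 years; 68 years is 4 of them, so ×16.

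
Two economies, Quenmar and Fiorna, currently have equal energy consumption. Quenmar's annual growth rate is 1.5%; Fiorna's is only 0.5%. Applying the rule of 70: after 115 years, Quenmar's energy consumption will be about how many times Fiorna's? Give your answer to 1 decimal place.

approximately 3.1 times

Quenmar pulls ahead at 1 pp per year, so the ratio doubles every 70/1 ≈ 70.00 years.
In 115 years that's 1.64 doublings: 2^1.64 ≈ 3.1.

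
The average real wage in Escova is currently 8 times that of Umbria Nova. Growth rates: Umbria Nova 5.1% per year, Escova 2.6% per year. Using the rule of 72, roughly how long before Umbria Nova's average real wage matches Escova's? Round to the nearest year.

What matters is the difference: 2.5 pp.
Rule of 72 on the gap: the ratio halves every 72/2.5 ≈ 28.80 years.
An 8 times gap closes after 3 halvings: 3 × 28.80 ≈ 86 years.

86 years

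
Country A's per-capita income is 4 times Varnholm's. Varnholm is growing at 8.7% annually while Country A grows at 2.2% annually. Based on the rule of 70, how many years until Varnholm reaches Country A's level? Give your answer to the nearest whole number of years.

The growth-rate gap is 8.7% − 2.2% = 6.5 percentage points.
So the ratio between them halves every 70/6.5 ≈ 10.77 years.
A 4 times gap closes after 2 halvings: 2 × 10.77 ≈ 22 years.

22 years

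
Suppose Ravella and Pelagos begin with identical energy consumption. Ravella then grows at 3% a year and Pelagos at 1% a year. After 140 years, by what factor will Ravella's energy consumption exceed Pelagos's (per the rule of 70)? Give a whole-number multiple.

Rate gap = 3% − 1% = 2 points.
The ratio doubles every 70/2 ≈ 35.00 years.
140/35.00 ≈ 4.00 doublings → ratio ≈ 2^4.00 ≈ 16.

16 times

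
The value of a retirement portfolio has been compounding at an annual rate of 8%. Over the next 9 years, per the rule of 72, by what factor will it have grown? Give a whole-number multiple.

At 8% one doubling takes ≈ 9.00 years; 9 years is 1 of them, so ×2.

approximately 2 times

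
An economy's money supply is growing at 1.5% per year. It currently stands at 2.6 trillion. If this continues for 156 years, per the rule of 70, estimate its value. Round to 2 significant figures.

approximately 26 trillion

It doubles every 70/1.5 ≈ 46.67 years, so 156 years is 3.34 doublings.
2^3.34 ≈ 10.13; 2.6 × 10.13 ≈ 26 trillion.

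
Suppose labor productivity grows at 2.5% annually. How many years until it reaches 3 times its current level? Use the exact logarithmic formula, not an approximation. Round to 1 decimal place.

t = ln(3) / ln(1 + 0.025) = 1.0986 / 0.024693 ≈ 44.49.

44.5 years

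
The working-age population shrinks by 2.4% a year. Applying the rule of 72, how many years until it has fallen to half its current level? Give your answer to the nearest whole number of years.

Halving time ≈ 72 / 2.4 = 30.00 → 30 years.

around 30 years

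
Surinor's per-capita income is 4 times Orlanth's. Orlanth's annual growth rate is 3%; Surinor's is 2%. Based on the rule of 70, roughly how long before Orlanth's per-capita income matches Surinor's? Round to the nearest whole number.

Orlanth gains on Surinor at 3% − 2% = 1 point a year.
At that relative rate the gap halves every 70/1 ≈ 70.00 years.
A 4 times gap closes after 2 halvings: 2 × 70.00 ≈ 140 years.

140 years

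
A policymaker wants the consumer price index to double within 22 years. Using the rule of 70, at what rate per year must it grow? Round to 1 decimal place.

70 / 22 ≈ 3.18, so about 3.2% per year.

≈ 3.2% per year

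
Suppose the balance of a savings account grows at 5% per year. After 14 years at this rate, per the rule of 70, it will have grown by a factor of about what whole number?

roughly 2 times

70/5 ≈ 14.00 years per doubling.
14 years fits 1 doubling: 2^1 = 2.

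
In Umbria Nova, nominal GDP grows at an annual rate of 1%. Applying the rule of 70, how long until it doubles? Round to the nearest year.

Doubling time ≈ 70 / 1 = 70.00 years.

≈ 70 years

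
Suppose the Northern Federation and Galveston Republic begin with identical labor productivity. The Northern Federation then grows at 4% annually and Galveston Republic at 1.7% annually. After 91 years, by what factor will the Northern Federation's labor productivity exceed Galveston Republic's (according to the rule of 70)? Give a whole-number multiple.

approximately 8 times

Only the 2.3-point difference matters.
70/2.3 ≈ 30.43 years per doubling of the ratio; 91 years gives 2.99 doublings, so ≈ 8×.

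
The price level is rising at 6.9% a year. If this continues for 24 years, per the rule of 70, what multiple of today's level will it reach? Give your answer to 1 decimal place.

Doubles every ≈ 10.14 years (70/6.9).
24 years is 2.37 doublings; 2^2.37 ≈ 5.2×.

about 5.2 times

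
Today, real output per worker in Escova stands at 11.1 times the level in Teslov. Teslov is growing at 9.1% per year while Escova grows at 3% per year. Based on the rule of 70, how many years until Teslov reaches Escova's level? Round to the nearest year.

around 40 years

Teslov gains on Escova at 9.1% − 3% = 6.1 points a year.
At that relative rate the gap halves every 70/6.1 ≈ 11.48 years.
An 11.1 times gap takes log₂(11.1) ≈ 3.47 halvings to close: 3.47 × 11.48 ≈ 40 years.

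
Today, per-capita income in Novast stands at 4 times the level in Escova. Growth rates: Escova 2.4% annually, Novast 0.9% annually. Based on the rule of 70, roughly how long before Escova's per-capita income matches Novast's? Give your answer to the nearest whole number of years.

about 93 years

Escova gains on Novast at 2.4% − 0.9% = 1.5 points a year.
At that relative rate the gap halves every 70/1.5 ≈ 46.67 years.
A 4 times gap closes after 2 halvings: 2 × 46.67 ≈ 93 years.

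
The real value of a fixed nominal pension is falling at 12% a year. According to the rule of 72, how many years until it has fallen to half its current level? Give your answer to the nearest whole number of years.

about 6 years

Falling at 12%, it halves about every 72/12 = 6.00 years.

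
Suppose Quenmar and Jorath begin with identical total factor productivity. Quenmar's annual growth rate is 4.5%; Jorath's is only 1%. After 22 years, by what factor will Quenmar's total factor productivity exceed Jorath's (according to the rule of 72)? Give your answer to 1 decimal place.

Quenmar pulls ahead at 3.5 pp per year, so the ratio doubles every 72/3.5 ≈ 20.57 years.
In 22 years that's 1.07 doublings: 2^1.07 ≈ 2.1.

roughly 2.1 times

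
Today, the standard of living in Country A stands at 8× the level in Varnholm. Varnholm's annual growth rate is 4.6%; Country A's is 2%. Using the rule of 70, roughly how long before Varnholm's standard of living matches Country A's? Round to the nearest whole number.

≈ 81 years

Varnholm gains on Country A at 4.6% − 2% = 2.6 points a year.
At that relative rate the gap halves every 70/2.6 ≈ 26.92 years.
An 8× gap closes after 3 halvings: 3 × 26.92 ≈ 81 years.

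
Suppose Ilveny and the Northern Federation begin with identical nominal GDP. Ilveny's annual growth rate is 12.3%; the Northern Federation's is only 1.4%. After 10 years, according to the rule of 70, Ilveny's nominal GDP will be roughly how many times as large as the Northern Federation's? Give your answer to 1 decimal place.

about 2.9 times

Rate gap = 12.3% − 1.4% = 10.9 points.
The ratio doubles every 70/10.9 ≈ 6.42 years.
10/6.42 ≈ 1.56 doublings → ratio ≈ 2^1.56 ≈ 2.9.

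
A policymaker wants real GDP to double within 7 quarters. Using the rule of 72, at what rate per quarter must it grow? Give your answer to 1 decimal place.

72 / 7 ≈ 10.29, so about 10.3% per quarter.

approximately 10.3%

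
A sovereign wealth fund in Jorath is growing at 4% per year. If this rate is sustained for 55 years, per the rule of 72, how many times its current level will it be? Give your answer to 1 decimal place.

Doubling time ≈ 72/4 = 18.00 years.
55 years / 18.00 ≈ 3.06 doublings → factor 2^3.06 ≈ 8.3.

about 8.3 times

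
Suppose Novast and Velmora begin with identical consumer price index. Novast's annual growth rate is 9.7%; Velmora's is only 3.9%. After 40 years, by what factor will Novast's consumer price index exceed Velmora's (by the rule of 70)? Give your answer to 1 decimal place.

Novast pulls ahead at 5.8 pp per year, so the ratio doubles every 70/5.8 ≈ 12.07 years.
In 40 years that's 3.31 doublings: 2^3.31 ≈ 9.9.

≈ 9.9 times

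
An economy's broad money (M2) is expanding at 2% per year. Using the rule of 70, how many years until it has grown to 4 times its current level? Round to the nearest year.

One doubling takes 70/2 = 35.00 years.
4× is 2 doublings, so 2 × 35.00 ≈ 70 years.

around 70 years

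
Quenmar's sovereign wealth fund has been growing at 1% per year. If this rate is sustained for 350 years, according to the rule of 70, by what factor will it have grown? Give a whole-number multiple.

At 1% one doubling takes ≈ 70.00 years; 350 years is 5 of them, so ×32.

32 times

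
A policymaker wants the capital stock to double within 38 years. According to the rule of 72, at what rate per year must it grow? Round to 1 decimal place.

72 / 38 ≈ 1.89, so about 1.9% per year.

roughly 1.9% per year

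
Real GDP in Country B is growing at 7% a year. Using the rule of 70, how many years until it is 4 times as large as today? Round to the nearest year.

At 7% it doubles every 70/7 ≈ 10.00 years.
4× is 2 doublings, so 2 × 10.00 ≈ 20 years.

20 years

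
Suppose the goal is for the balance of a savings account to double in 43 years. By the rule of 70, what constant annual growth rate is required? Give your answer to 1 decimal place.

70 / 43 ≈ 1.63, so about 1.6% a year.

≈ 1.6%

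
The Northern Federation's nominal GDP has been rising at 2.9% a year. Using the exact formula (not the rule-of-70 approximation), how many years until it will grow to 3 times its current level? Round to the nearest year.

t = ln(3) / ln(1 + 0.029) = 1.0986 / 0.028587 ≈ 38.43.
≈ 38 years.

38 years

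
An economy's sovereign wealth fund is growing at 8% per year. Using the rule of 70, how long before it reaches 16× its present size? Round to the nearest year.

35 years

At 8% it doubles every 70/8 ≈ 8.75 years.
Getting to 16× needs 4 doublings: 4 × 8.75 ≈ 35 years.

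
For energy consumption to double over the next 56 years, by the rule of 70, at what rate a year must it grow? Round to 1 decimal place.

around 1.3%

70 / 56 ≈ 1.25, so about 1.3% a year.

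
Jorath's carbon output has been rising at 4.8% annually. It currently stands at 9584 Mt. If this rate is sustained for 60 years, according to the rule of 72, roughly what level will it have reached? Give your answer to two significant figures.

Doubling time ≈ 72/4.8 = 15.00 years.
60 years is 60/15.00 ≈ 4.00 doublings, a factor of 2^4.00 ≈ 16.00.
9584 × 16.00 ≈ 150000 Mt.

about 150000 Mt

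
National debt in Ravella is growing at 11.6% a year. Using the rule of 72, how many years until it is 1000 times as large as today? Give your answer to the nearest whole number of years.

One doubling takes 72/11.6 = 6.21 years.
1000× is log₂ 1000 ≈ 9.97 doublings, so ≈ 9.97 × 6.21 = 62 years.

62 years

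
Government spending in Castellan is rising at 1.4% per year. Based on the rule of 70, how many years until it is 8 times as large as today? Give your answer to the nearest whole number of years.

approximately 150 years

Doubling time ≈ 70/1.4 = 50.00 years.
Getting to 8× needs 3 doublings: 3 × 50.00 ≈ 150 years.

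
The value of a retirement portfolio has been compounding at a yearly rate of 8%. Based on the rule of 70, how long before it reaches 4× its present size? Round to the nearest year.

At 8% it doubles every 70/8 ≈ 8.75 years.
4× is 2 doublings, so 2 × 8.75 ≈ 18 years.

about 18 years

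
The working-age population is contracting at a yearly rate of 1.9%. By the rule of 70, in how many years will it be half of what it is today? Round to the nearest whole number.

Falling at 1.9%, it halves about every 70/1.9 = 36.84 years.

around 37 years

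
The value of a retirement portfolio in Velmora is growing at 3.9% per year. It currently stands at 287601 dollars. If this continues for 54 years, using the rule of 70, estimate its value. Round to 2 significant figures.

roughly 2300000 dollars

Doubling time ≈ 70/3.9 = 17.95 years.
54 years is 54/17.95 ≈ 3.01 doublings, a factor of 2^3.01 ≈ 8.06.
287601 × 8.06 ≈ 2300000 dollars.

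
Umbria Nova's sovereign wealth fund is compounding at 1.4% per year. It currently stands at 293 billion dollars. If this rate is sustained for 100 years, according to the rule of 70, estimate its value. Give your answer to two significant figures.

about 1200 billion dollars

Doubling time ≈ 70/1.4 = 50.00 years.
100 years is 100/50.00 ≈ 2.00 doublings, a factor of 2^2.00 ≈ 4.00.
293 × 4.00 ≈ 1200 billion dollars.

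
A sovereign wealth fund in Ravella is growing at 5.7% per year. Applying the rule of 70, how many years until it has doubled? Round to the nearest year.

Doubling time ≈ 70 / 5.7 = 12.28 years.

around 12 years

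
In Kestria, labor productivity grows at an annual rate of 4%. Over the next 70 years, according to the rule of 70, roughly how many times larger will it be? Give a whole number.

around 16 times

Doubling time ≈ 70/4 = 17.50 years.
70/17.50 ≈ 4 doublings, so about 2^4 = 16×.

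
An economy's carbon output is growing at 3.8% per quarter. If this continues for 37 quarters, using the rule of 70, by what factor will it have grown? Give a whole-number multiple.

approximately 4 times

70/3.8 ≈ 18.42 quarters per doubling.
37 quarters fits 2 doublings: 2^2 = 4.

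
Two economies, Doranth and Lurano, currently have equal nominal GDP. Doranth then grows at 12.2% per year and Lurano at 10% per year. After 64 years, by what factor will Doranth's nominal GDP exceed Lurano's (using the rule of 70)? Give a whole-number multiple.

≈ 4 times

Doranth pulls ahead at 2.2 pp per year, so the ratio doubles every 70/2.2 ≈ 31.82 years.
In 64 years that's 2.01 doublings: 2^2.01 ≈ 4.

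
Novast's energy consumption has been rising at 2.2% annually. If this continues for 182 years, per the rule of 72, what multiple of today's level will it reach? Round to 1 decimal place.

around 47.2 times

Doubles every ≈ 32.73 years (72/2.2).
182 years is 5.56 doublings; 2^5.56 ≈ 47.2×.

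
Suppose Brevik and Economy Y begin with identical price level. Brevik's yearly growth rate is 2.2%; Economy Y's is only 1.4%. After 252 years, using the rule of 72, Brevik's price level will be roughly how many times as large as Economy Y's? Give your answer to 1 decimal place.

7.0 times

Only the 0.8-point difference matters.
72/0.8 ≈ 90.00 years per doubling of the ratio; 252 years gives 2.80 doublings, so ≈ 7.0×.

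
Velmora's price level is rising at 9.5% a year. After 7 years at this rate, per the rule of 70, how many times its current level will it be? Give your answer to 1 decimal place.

roughly 1.9 times

Doubling time ≈ 70/9.5 = 7.37 years.
7 years / 7.37 ≈ 0.95 doublings → factor 2^0.95 ≈ 1.9.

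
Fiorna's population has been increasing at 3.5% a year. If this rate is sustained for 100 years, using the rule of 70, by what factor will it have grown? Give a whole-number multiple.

Doubling time ≈ 70/3.5 = 20.00 years.
100/20.00 ≈ 5 doublings, so about 2^5 = 32×.

about 32 times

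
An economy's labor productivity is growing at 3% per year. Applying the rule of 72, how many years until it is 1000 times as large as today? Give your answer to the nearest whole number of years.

roughly 239 years

At 3% it doubles every 72/3 ≈ 24.00 years.
1000× is log₂ 1000 ≈ 9.97 doublings, so ≈ 9.97 × 24.00 = 239 years.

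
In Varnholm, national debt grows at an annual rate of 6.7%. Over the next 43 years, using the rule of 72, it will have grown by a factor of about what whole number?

Doubling time ≈ 72/6.7 = 10.75 years.
43/10.75 ≈ 4 doublings, so about 2^4 = 16×.

about 16 times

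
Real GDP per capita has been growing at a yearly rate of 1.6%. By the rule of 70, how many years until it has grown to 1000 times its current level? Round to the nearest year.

At 1.6% it doubles every 70/1.6 ≈ 43.75 years.
1000× is log₂ 1000 ≈ 9.97 doublings, so ≈ 9.97 × 43.75 = 436 years.

about 436 years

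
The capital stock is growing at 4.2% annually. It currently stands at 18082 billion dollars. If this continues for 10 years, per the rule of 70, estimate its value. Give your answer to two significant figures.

27000 billion dollars

Doubling time ≈ 70/4.2 = 16.67 years.
10 years is 10/16.67 ≈ 0.60 doublings, a factor of 2^0.60 ≈ 1.52.
18082 × 1.52 ≈ 27000 billion dollars.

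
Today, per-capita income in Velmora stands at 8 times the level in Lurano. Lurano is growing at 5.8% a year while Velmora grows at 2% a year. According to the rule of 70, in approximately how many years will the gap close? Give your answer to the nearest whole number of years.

55 years

Lurano gains on Velmora at 5.8% − 2% = 3.8 points a year.
At that relative rate the gap halves every 70/3.8 ≈ 18.42 years.
An 8 times gap closes after 3 halvings: 3 × 18.42 ≈ 55 years.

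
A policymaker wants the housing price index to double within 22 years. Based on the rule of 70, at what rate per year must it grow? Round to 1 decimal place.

70 / 22 ≈ 3.18, so about 3.2% per year.

3.2%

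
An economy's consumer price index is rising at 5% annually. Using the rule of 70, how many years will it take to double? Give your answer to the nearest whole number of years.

≈ 14 years

70/5 ≈ 14.00, so it doubles roughly every 14 years.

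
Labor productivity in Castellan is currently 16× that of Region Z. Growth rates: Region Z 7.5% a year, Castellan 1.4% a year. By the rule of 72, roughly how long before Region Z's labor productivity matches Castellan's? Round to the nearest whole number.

What matters is the difference: 6.1 pp.
Rule of 72 on the gap: the ratio halves every 72/6.1 ≈ 11.80 years.
A 16× gap closes after 4 halvings: 4 × 11.80 ≈ 47 years.

approximately 47 years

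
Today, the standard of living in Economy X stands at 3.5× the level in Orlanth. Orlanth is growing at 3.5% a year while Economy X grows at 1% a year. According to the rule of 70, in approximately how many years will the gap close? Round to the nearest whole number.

Orlanth gains on Economy X at 3.5% − 1% = 2.5 points a year.
At that relative rate the gap halves every 70/2.5 ≈ 28.00 years.
A 3.5× gap takes log₂(3.5) ≈ 1.81 halvings to close: 1.81 × 28.00 ≈ 51 years.

around 51 years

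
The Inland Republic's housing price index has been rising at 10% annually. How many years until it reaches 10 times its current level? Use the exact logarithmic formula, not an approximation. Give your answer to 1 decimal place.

t = ln(10) / ln(1 + 0.1) = 2.3026 / 0.095310 ≈ 24.16.

24.2 years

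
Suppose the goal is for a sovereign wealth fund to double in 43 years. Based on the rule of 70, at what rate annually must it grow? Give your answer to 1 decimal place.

roughly 1.6%

70 / 43 ≈ 1.63, so about 1.6% annually.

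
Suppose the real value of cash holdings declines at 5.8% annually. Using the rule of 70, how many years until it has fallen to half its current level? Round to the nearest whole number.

Halving time ≈ 70 / 5.8 = 12.07 → 12 years.

≈ 12 years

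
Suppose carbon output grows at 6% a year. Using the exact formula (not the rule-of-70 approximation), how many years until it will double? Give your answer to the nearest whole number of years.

t = ln(2) / ln(1 + 0.06) = 0.6931 / 0.058269 ≈ 11.89.
≈ 12 years.

12 years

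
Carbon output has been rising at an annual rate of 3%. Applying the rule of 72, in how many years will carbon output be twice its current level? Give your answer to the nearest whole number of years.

Doubling time ≈ 72 / 3 = 24.00 years.

24 years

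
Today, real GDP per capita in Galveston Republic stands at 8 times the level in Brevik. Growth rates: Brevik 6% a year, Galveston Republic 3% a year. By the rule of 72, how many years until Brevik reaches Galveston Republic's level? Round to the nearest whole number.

about 72 years

Brevik gains on Galveston Republic at 6% − 3% = 3 points a year.
At that relative rate the gap halves every 72/3 ≈ 24.00 years.
An 8 times gap closes after 3 halvings: 3 × 24.00 ≈ 72 years.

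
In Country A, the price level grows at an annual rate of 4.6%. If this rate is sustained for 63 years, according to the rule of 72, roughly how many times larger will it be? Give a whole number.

about 16 times

At 4.6% one doubling takes ≈ 15.65 years; 63 years is 4 of them, so ×16.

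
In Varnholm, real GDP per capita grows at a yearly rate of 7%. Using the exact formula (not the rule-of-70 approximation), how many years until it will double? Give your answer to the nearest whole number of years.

t = ln(2) / ln(1 + 0.07) = 0.6931 / 0.067659 ≈ 10.24.
≈ 10 years.

10 years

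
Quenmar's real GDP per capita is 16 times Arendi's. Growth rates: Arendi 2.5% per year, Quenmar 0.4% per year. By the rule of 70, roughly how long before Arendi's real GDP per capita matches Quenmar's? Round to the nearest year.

Arendi gains on Quenmar at 2.5% − 0.4% = 2.1 points a year.
At that relative rate the gap halves every 70/2.1 ≈ 33.33 years.
A 16 times gap closes after 4 halvings: 4 × 33.33 ≈ 133 years.

around 133 years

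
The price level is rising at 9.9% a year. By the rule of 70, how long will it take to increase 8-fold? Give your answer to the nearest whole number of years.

21 years

One doubling takes 70/9.9 = 7.07 years.
8× is 3 doublings, so 3 × 7.07 ≈ 21 years.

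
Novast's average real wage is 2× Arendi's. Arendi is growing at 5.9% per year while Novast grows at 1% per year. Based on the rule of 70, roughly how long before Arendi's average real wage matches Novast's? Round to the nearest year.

The growth-rate gap is 5.9% − 1% = 4.9 percentage points.
So the ratio between them halves every 70/4.9 ≈ 14.29 years.
A 2× gap closes after 1 halving: 1 × 14.29 ≈ 14 years.

≈ 14 years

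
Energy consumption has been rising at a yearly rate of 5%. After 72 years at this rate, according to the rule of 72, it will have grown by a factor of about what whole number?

72/5 ≈ 14.40 years per doubling.
72 years fits 5 doublings: 2^5 = 32.

approximately 32 times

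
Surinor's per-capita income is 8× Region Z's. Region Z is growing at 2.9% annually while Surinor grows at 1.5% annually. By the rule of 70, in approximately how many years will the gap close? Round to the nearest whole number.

What matters is the difference: 1.4 pp.
Rule of 70 on the gap: the ratio halves every 70/1.4 ≈ 50.00 years.
An 8× gap closes after 3 halvings: 3 × 50.00 ≈ 150 years.

150 years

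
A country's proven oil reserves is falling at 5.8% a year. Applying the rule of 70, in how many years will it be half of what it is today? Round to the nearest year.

The rule works in reverse for decay: 70/5.8 ≈ 12.07 years to halve.

12 years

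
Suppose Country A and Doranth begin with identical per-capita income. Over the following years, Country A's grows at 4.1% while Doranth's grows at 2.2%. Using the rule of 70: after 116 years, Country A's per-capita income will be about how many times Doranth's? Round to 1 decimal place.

Country A pulls ahead at 1.9 pp per year, so the ratio doubles every 70/1.9 ≈ 36.84 years.
In 116 years that's 3.15 doublings: 2^3.15 ≈ 8.9.

around 8.9 times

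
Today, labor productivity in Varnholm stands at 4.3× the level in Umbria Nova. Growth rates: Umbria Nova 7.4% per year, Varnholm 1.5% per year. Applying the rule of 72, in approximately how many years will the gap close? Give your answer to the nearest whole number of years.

26 years

The growth-rate gap is 7.4% − 1.5% = 5.9 percentage points.
So the ratio between them halves every 72/5.9 ≈ 12.20 years.
A 4.3× gap takes log₂(4.3) ≈ 2.10 halvings to close: 2.10 × 12.20 ≈ 26 years.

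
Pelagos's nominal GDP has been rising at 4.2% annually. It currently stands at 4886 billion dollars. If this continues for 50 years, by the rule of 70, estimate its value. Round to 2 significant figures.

approximately 39000 billion dollars

It doubles every 70/4.2 ≈ 16.67 years, so 50 years is 3.00 doublings.
2^3.00 ≈ 8.00; 4886 × 8.00 ≈ 39000 billion dollars.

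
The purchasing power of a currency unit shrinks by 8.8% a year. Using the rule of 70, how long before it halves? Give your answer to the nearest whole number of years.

around 8 years

Falling at 8.8%, it halves about every 70/8.8 = 7.95 years.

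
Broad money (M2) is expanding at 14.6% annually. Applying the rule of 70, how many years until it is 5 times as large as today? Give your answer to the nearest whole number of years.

around 11 years

Doubling time ≈ 70/14.6 = 4.79 years.
Reaching 5× takes log₂(5) ≈ 2.32 doublings.
2.32 × 4.79 ≈ 11 years.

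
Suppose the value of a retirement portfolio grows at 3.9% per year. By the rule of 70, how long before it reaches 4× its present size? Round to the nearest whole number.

Doubling time ≈ 70/3.9 = 17.95 years.
Getting to 4× needs 2 doublings: 2 × 17.95 ≈ 36 years.

about 36 years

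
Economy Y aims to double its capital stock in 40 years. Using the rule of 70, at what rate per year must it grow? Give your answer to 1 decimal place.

70 / 40 ≈ 1.75, so about 1.8% per year.

1.8%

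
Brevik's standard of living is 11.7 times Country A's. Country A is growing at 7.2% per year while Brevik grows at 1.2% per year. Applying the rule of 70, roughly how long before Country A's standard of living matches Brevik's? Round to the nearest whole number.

around 41 years

The growth-rate gap is 7.2% − 1.2% = 6 percentage points.
So the ratio between them halves every 70/6 ≈ 11.67 years.
An 11.7 times gap takes log₂(11.7) ≈ 3.55 halvings to close: 3.55 × 11.67 ≈ 41 years.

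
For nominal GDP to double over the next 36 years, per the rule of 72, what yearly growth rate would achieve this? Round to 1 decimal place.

≈ 2.0% per year

72 / 36 ≈ 2.00, so about 2.0% per year.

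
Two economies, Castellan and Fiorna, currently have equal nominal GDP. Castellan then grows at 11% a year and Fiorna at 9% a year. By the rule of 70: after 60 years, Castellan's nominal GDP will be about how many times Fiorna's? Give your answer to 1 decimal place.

about 3.3 times

Rate gap = 11% − 9% = 2 points.
The ratio doubles every 70/2 ≈ 35.00 years.
60/35.00 ≈ 1.71 doublings → ratio ≈ 2^1.71 ≈ 3.3.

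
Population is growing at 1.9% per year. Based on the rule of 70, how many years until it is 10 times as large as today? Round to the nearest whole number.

One doubling takes 70/1.9 = 36.84 years.
Reaching 10× takes log₂(10) ≈ 3.32 doublings.
3.32 × 36.84 ≈ 122 years.

roughly 122 years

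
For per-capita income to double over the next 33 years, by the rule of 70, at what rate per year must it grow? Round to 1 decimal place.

70 / 33 ≈ 2.12, so about 2.1% per year.

about 2.1%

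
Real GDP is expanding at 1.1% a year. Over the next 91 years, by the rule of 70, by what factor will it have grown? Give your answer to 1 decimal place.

about 2.7 times

Doubling time ≈ 70/1.1 = 63.64 years.
91 years / 63.64 ≈ 1.43 doublings → factor 2^1.43 ≈ 2.7.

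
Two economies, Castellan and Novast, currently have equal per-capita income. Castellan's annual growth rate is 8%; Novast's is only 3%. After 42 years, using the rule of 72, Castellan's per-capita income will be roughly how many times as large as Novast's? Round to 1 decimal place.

Rate gap = 8% − 3% = 5 points.
The ratio doubles every 72/5 ≈ 14.40 years.
42/14.40 ≈ 2.92 doublings → ratio ≈ 2^2.92 ≈ 7.6.

roughly 7.6 times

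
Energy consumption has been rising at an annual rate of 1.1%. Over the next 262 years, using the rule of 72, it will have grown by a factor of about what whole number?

about 16 times

At 1.1% one doubling takes ≈ 65.45 years; 262 years is 4 of them, so ×16.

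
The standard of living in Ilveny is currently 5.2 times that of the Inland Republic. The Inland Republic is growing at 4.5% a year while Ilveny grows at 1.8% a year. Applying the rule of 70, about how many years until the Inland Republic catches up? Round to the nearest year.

What matters is the difference: 2.7 pp.
Rule of 70 on the gap: the ratio halves every 70/2.7 ≈ 25.93 years.
A 5.2 times gap takes log₂(5.2) ≈ 2.38 halvings to close: 2.38 × 25.93 ≈ 62 years.

approximately 62 years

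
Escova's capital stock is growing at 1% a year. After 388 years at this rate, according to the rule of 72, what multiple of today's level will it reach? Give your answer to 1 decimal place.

Doubling time ≈ 72/1 = 72.00 years.
388 years / 72.00 ≈ 5.39 doublings → factor 2^5.39 ≈ 41.9.

around 41.9 times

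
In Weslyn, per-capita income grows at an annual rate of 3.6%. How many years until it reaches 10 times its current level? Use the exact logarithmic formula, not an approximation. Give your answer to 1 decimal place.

65.1 years

t = ln(10) / ln(1 + 0.036) = 2.3026 / 0.035367 ≈ 65.11.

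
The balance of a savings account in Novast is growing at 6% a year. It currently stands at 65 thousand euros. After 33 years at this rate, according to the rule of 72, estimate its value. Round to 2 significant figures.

It doubles every 72/6 ≈ 12.00 years, so 33 years is 2.75 doublings.
2^2.75 ≈ 6.73; 65 × 6.73 ≈ 440 thousand euros.

approximately 440 thousand euros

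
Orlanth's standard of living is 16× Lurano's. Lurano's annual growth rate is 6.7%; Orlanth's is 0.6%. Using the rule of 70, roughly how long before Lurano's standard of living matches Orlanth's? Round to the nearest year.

46 years

The growth-rate gap is 6.7% − 0.6% = 6.1 percentage points.
So the ratio between them halves every 70/6.1 ≈ 11.48 years.
A 16× gap closes after 4 halvings: 4 × 11.48 ≈ 46 years.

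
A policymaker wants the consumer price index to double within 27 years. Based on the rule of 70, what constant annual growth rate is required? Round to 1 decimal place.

70 / 27 ≈ 2.59, so about 2.6% annually.

about 2.6% annually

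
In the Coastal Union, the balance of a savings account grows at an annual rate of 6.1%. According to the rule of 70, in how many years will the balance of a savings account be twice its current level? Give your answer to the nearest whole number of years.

At 6.1%, doubling takes about 70/6.1 = 11.48 years.

roughly 11 years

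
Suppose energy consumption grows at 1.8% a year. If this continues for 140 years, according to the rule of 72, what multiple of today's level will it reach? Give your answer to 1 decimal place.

Doubling time ≈ 72/1.8 = 40.00 years.
140 years / 40.00 ≈ 3.50 doublings → factor 2^3.50 ≈ 11.3.

≈ 11.3 times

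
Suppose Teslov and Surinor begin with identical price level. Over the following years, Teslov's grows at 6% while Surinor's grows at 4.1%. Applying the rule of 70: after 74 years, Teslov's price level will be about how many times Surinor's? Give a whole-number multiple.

Only the 1.9-point difference matters.
70/1.9 ≈ 36.84 years per doubling of the ratio; 74 years gives 2.01 doublings, so ≈ 4×.

about 4 times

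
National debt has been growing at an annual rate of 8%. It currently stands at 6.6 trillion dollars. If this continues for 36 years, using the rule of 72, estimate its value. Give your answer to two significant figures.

Doubling time ≈ 72/8 = 9.00 years.
36 years is 36/9.00 ≈ 4.00 doublings, a factor of 2^4.00 ≈ 16.00.
6.6 × 16.00 ≈ 110 trillion dollars.

110 trillion dollars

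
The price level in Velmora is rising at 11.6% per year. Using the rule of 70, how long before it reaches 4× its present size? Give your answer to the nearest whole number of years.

approximately 12 years

One doubling takes 70/11.6 = 6.03 years.
Getting to 4× needs 2 doublings: 2 × 6.03 ≈ 12 years.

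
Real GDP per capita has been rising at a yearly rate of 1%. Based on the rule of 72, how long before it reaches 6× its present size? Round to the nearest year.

approximately 186 years

Doubling time ≈ 72/1 = 72.00 years.
6× is log₂ 6 ≈ 2.58 doublings, so ≈ 2.58 × 72.00 = 186 years.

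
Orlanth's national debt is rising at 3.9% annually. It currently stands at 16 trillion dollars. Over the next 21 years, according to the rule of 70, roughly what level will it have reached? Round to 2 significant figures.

Doubling time ≈ 70/3.9 = 17.95 years.
21 years is 21/17.95 ≈ 1.17 doublings, a factor of 2^1.17 ≈ 2.25.
16 × 2.25 ≈ 36 trillion dollars.

approximately 36 trillion dollars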